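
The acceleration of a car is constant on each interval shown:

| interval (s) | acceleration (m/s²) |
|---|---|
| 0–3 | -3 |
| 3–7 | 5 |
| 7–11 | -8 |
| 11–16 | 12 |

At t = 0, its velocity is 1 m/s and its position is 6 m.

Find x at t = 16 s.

37.5 m

On each constant-a segment, Δv = aΔt and Δx = v₀Δt + ½aΔt²; chain segment to segment.
0–3 s: v starts 1 m/s; Δx = 1·3 + ½·-3·3² = -10.5 m; v ends -8 m/s.
3–7 s: v starts -8 m/s; Δx = -8·4 + ½·5·4² = 8 m; v ends 12 m/s.
7–11 s: v starts 12 m/s; Δx = 12·4 + ½·-8·4² = -16 m; v ends -20 m/s.
11–16 s: v starts -20 m/s; Δx = -20·5 + ½·12·5² = 50 m; v ends 40 m/s.
x(16) = 6 + Σ Δx = 37.5 m.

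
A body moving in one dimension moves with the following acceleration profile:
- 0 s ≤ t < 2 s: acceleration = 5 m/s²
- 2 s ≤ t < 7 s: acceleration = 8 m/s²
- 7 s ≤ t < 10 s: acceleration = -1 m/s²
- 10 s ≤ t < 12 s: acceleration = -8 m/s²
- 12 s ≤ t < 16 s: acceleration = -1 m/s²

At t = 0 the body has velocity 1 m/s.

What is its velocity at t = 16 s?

28 m/s

Δv equals the area under the a-t graph; then v = v₀ + Δv.
0–2 s: 5 × 2 = 10 m/s
2–7 s: 8 × 5 = 40 m/s
7–10 s: -1 × 3 = -3 m/s
10–12 s: -8 × 2 = -16 m/s
12–16 s: -1 × 4 = -4 m/s
Δv = 27 m/s, so v(16) = 1 + (27) = 28 m/s.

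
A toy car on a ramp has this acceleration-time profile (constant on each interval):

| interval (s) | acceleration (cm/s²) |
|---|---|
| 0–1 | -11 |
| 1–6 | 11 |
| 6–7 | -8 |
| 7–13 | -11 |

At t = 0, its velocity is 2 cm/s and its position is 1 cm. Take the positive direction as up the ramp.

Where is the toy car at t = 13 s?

On each constant-a segment, Δv = aΔt and Δx = v₀Δt + ½aΔt²; chain segment to segment.
0–1 s: v starts 2 cm/s; Δx = 2·1 + ½·-11·1² = -3.5 cm; v ends -9 cm/s.
1–6 s: v starts -9 cm/s; Δx = -9·5 + ½·11·5² = 92.5 cm; v ends 46 cm/s.
6–7 s: v starts 46 cm/s; Δx = 46·1 + ½·-8·1² = 42 cm; v ends 38 cm/s.
7–13 s: v starts 38 cm/s; Δx = 38·6 + ½·-11·6² = 30 cm; v ends -28 cm/s.
x(13) = 1 + Σ Δx = 162 cm.

162 cm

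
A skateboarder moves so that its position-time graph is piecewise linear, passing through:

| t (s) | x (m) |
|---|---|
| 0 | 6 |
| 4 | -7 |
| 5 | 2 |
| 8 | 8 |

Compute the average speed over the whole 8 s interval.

Average speed = (total path length)/(elapsed time); on a piecewise-linear x-t graph the path length is Σ|Δx|.
0–4 s: |Δx| = |-7 − 6| = 13 m
4–5 s: |Δx| = |2 − -7| = 9 m
5–8 s: |Δx| = |8 − 2| = 6 m
Total path = 28 m; average speed = 28/8 = 3.5 m/s.

3.5 m/s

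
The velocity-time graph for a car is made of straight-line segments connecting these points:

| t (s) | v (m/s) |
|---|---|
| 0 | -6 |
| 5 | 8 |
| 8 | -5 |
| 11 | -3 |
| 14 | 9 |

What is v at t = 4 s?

5.2 m/s

On 0–5 s the graph is linear from -6 to 8 m/s: v(4) = -6 + (8 − -6)·(4 − 0)/(5 − 0) = 5.2 m/s.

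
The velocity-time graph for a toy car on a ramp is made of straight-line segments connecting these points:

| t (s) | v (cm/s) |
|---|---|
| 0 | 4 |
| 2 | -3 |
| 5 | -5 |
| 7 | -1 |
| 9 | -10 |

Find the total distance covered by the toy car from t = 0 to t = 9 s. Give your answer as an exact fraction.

Total distance travelled is ∫|v| dt — sum the magnitudes of each area piece.
0–2 s: v = 0 at t = 8/7 s; triangle areas 16/7 + 9/7 = 25/7 cm
2–5 s: |½(-3 + -5)(3)| = 12 cm
5–7 s: |½(-5 + -1)(2)| = 6 cm
7–9 s: |½(-1 + -10)(2)| = 11 cm
Total distance = 228/7 cm

228/7 cm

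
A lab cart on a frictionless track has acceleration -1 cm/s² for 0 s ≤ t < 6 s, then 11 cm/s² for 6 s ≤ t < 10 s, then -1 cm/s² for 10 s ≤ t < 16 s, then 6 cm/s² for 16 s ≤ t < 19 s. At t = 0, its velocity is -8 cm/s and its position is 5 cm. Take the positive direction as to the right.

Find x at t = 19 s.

On each constant-a segment, Δv = aΔt and Δx = v₀Δt + ½aΔt²; chain segment to segment.
0–6 s: v starts -8 cm/s; Δx = -8·6 + ½·-1·6² = -66 cm; v ends -14 cm/s.
6–10 s: v starts -14 cm/s; Δx = -14·4 + ½·11·4² = 32 cm; v ends 30 cm/s.
10–16 s: v starts 30 cm/s; Δx = 30·6 + ½·-1·6² = 162 cm; v ends 24 cm/s.
16–19 s: v starts 24 cm/s; Δx = 24·3 + ½·6·3² = 99 cm; v ends 42 cm/s.
x(19) = 5 + Σ Δx = 232 cm.

232 cm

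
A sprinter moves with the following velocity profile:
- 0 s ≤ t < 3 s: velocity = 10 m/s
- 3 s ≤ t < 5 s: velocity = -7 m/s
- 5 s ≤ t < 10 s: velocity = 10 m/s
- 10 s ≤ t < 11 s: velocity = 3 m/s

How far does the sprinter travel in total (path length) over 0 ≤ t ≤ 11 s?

Distance (not displacement) is the total path length: add the absolute areas under v-t.
0–3 s: |10| × 3 = 30 m
3–5 s: |-7| × 2 = 14 m
5–10 s: |10| × 5 = 50 m
10–11 s: |3| × 1 = 3 m
Total distance = 97 m

97 m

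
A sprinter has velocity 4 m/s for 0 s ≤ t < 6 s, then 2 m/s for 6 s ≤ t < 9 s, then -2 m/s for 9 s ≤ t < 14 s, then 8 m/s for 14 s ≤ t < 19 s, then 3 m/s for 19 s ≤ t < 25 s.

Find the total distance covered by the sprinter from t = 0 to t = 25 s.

Total distance travelled is ∫|v| dt — sum the magnitudes of each area piece.
0–6 s: |4| × 6 = 24 m
6–9 s: |2| × 3 = 6 m
9–14 s: |-2| × 5 = 10 m
14–19 s: |8| × 5 = 40 m
19–25 s: |3| × 6 = 18 m
Total distance = 98 m

98 m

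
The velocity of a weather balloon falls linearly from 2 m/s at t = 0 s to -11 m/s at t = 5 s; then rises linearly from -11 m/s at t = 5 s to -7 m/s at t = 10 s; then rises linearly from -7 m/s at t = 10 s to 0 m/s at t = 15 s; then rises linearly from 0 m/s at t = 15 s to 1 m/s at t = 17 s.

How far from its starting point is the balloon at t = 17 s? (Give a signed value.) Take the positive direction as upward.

Net displacement equals the area under the velocity-time graph (areas below the axis count negative).
0–5 s: ½(2 + -11)(5) = -22.5 m
5–10 s: ½(-11 + -7)(5) = -45 m
10–15 s: ½(-7 + 0)(5) = -17.5 m
15–17 s: ½(0 + 1)(2) = 1 m
Net displacement = -84 m

-84 m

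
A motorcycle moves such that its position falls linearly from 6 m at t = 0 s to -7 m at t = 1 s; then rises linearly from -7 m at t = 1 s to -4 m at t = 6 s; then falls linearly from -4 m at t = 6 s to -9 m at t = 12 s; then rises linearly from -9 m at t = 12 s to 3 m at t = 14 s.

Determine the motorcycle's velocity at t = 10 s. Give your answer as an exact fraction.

-5/6 m/s

Velocity is the slope of the x-t graph on 6–12 s: (-9 − -4)/(12 − 6) = -5/6 m/s.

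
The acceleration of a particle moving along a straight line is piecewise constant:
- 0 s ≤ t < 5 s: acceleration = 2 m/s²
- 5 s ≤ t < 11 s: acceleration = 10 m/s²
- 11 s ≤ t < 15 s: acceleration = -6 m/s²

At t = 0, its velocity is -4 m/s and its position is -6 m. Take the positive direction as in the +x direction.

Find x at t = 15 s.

On each constant-a segment, Δv = aΔt and Δx = v₀Δt + ½aΔt²; chain segment to segment.
0–5 s: v starts -4 m/s; Δx = -4·5 + ½·2·5² = 5 m; v ends 6 m/s.
5–11 s: v starts 6 m/s; Δx = 6·6 + ½·10·6² = 216 m; v ends 66 m/s.
11–15 s: v starts 66 m/s; Δx = 66·4 + ½·-6·4² = 216 m; v ends 42 m/s.
x(15) = -6 + Σ Δx = 431 m.

431 m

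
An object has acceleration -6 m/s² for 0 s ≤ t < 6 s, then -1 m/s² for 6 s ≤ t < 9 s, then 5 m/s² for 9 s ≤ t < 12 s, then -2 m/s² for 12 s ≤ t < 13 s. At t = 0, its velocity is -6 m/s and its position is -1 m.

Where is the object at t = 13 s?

On each constant-a segment, Δv = aΔt and Δx = v₀Δt + ½aΔt²; chain segment to segment.
0–6 s: v starts -6 m/s; Δx = -6·6 + ½·-6·6² = -144 m; v ends -42 m/s.
6–9 s: v starts -42 m/s; Δx = -42·3 + ½·-1·3² = -130.5 m; v ends -45 m/s.
9–12 s: v starts -45 m/s; Δx = -45·3 + ½·5·3² = -112.5 m; v ends -30 m/s.
12–13 s: v starts -30 m/s; Δx = -30·1 + ½·-2·1² = -31 m; v ends -32 m/s.
x(13) = -1 + Σ Δx = -419 m.

-419 m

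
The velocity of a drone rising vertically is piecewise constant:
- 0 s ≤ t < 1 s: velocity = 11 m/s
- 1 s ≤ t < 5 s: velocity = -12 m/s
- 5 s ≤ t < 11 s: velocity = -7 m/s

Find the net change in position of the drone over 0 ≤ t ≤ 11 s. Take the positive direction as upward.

-79 m

Net displacement equals the area under the velocity-time graph (areas below the axis count negative).
0–1 s: 11 × 1 = 11 m
1–5 s: -12 × 4 = -48 m
5–11 s: -7 × 6 = -42 m
Net displacement = -79 m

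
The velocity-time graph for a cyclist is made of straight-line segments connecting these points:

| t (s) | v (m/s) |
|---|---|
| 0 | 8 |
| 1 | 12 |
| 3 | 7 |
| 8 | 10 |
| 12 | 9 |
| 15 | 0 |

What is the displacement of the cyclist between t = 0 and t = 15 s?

123 m

Net displacement equals the area under the velocity-time graph (areas below the axis count negative).
0–1 s: ½(8 + 12)(1) = 10 m
1–3 s: ½(12 + 7)(2) = 19 m
3–8 s: ½(7 + 10)(5) = 42.5 m
8–12 s: ½(10 + 9)(4) = 38 m
12–15 s: ½(9 + 0)(3) = 13.5 m
Net displacement = 123 m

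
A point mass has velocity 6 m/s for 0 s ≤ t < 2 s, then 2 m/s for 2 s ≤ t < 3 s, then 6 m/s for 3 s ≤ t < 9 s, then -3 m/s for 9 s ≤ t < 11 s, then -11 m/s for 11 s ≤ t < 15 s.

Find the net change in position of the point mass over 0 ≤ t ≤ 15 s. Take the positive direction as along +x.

Net displacement equals the area under the velocity-time graph (areas below the axis count negative).
0–2 s: 6 × 2 = 12 m
2–3 s: 2 × 1 = 2 m
3–9 s: 6 × 6 = 36 m
9–11 s: -3 × 2 = -6 m
11–15 s: -11 × 4 = -44 m
Net displacement = 0 m

0 m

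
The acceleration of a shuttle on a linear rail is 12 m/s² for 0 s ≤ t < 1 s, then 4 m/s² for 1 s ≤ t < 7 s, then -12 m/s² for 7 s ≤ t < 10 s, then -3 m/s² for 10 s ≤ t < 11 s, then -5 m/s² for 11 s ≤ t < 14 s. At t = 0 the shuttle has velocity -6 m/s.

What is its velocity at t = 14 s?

Δv equals the area under the a-t graph; then v = v₀ + Δv.
0–1 s: 12 × 1 = 12 m/s
1–7 s: 4 × 6 = 24 m/s
7–10 s: -12 × 3 = -36 m/s
10–11 s: -3 × 1 = -3 m/s
11–14 s: -5 × 3 = -15 m/s
Δv = -18 m/s, so v(14) = -6 + (-18) = -24 m/s.

-24 m/s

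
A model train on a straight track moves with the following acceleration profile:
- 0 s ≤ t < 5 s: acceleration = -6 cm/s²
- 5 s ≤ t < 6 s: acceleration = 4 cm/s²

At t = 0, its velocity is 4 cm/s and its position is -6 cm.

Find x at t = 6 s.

On each constant-a segment, Δv = aΔt and Δx = v₀Δt + ½aΔt²; chain segment to segment.
0–5 s: v starts 4 cm/s; Δx = 4·5 + ½·-6·5² = -55 cm; v ends -26 cm/s.
5–6 s: v starts -26 cm/s; Δx = -26·1 + ½·4·1² = -24 cm; v ends -22 cm/s.
x(6) = -6 + Σ Δx = -85 cm.

-85 cm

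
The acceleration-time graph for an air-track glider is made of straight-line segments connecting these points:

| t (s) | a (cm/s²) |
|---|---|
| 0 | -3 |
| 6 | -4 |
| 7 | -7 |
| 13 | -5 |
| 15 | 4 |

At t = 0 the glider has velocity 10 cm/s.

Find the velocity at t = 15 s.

-53.5 cm/s

Δv equals the area under the a-t graph; then v = v₀ + Δv.
0–6 s: ½(-3 + -4)(6) = -21 cm/s
6–7 s: ½(-4 + -7)(1) = -5.5 cm/s
7–13 s: ½(-7 + -5)(6) = -36 cm/s
13–15 s: ½(-5 + 4)(2) = -1 cm/s
Δv = -63.5 cm/s, so v(15) = 10 + (-63.5) = -53.5 cm/s.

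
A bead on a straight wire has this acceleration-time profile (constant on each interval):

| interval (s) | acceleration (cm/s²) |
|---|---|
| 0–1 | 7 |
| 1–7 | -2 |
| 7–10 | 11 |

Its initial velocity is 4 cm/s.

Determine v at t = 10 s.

32 cm/s

Δv equals the area under the a-t graph; then v = v₀ + Δv.
0–1 s: 7 × 1 = 7 cm/s
1–7 s: -2 × 6 = -12 cm/s
7–10 s: 11 × 3 = 33 cm/s
Δv = 28 cm/s, so v(10) = 4 + (28) = 32 cm/s.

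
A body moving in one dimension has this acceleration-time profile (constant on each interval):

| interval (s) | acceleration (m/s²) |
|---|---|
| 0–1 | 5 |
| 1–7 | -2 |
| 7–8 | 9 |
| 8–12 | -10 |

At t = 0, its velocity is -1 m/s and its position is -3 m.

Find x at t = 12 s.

-93 m

On each constant-a segment, Δv = aΔt and Δx = v₀Δt + ½aΔt²; chain segment to segment.
0–1 s: v starts -1 m/s; Δx = -1·1 + ½·5·1² = 1.5 m; v ends 4 m/s.
1–7 s: v starts 4 m/s; Δx = 4·6 + ½·-2·6² = -12 m; v ends -8 m/s.
7–8 s: v starts -8 m/s; Δx = -8·1 + ½·9·1² = -3.5 m; v ends 1 m/s.
8–12 s: v starts 1 m/s; Δx = 1·4 + ½·-10·4² = -76 m; v ends -39 m/s.
x(12) = -3 + Σ Δx = -93 m.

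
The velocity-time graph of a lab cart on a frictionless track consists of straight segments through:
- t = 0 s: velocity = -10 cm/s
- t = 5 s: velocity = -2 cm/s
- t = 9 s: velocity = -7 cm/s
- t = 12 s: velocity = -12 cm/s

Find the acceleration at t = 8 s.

-1.25 cm/s²

Acceleration is the slope of the v-t graph on 5–9 s: (-7 − -2)/(9 − 5) = -1.25 cm/s².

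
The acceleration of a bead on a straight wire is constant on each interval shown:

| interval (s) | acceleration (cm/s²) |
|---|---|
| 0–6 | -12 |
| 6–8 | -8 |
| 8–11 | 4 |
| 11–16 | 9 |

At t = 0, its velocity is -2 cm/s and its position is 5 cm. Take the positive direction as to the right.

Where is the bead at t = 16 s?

-916.5 cm

On each constant-a segment, Δv = aΔt and Δx = v₀Δt + ½aΔt²; chain segment to segment.
0–6 s: v starts -2 cm/s; Δx = -2·6 + ½·-12·6² = -228 cm; v ends -74 cm/s.
6–8 s: v starts -74 cm/s; Δx = -74·2 + ½·-8·2² = -164 cm; v ends -90 cm/s.
8–11 s: v starts -90 cm/s; Δx = -90·3 + ½·4·3² = -252 cm; v ends -78 cm/s.
11–16 s: v starts -78 cm/s; Δx = -78·5 + ½·9·5² = -277.5 cm; v ends -33 cm/s.
x(16) = 5 + Σ Δx = -916.5 cm.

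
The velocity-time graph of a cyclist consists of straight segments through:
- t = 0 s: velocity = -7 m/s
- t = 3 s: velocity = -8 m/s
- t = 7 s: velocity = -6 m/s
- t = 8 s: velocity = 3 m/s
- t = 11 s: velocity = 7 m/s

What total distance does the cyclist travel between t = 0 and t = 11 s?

68 m

Distance (not displacement) is the total path length: add the absolute areas under v-t.
0–3 s: |½(-7 + -8)(3)| = 22.5 m
3–7 s: |½(-8 + -6)(4)| = 28 m
7–8 s: v = 0 at t = 23/3 s; triangle areas 2 + 0.5 = 2.5 m
8–11 s: |½(3 + 7)(3)| = 15 m
Total distance = 68 m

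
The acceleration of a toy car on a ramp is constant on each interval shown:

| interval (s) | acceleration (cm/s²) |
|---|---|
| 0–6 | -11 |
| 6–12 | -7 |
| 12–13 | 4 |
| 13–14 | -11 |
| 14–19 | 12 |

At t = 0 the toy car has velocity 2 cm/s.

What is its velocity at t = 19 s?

Δv equals the area under the a-t graph; then v = v₀ + Δv.
0–6 s: -11 × 6 = -66 cm/s
6–12 s: -7 × 6 = -42 cm/s
12–13 s: 4 × 1 = 4 cm/s
13–14 s: -11 × 1 = -11 cm/s
14–19 s: 12 × 5 = 60 cm/s
Δv = -55 cm/s, so v(19) = 2 + (-55) = -53 cm/s.

-53 cm/s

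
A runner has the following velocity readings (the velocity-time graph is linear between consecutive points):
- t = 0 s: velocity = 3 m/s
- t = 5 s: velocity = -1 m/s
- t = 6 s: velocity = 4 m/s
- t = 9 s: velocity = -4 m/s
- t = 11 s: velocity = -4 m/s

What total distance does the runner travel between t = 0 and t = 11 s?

Total distance travelled is ∫|v| dt — sum the magnitudes of each area piece.
0–5 s: v = 0 at t = 3.75 s; triangle areas 5.625 + 0.625 = 6.25 m
5–6 s: v = 0 at t = 5.2 s; triangle areas 0.1 + 1.6 = 1.7 m
6–9 s: v = 0 at t = 7.5 s; triangle areas 3 + 3 = 6 m
9–11 s: |-4| × 2 = 8 m
Total distance = 21.95 m

21.95 m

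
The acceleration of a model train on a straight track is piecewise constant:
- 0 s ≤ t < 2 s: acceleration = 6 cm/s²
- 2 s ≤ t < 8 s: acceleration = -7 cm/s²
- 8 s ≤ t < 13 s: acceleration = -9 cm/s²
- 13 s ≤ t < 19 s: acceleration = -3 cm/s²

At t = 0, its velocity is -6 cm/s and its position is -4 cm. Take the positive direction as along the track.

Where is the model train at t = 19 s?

-926.5 cm

On each constant-a segment, Δv = aΔt and Δx = v₀Δt + ½aΔt²; chain segment to segment.
0–2 s: v starts -6 cm/s; Δx = -6·2 + ½·6·2² = 0 cm; v ends 6 cm/s.
2–8 s: v starts 6 cm/s; Δx = 6·6 + ½·-7·6² = -90 cm; v ends -36 cm/s.
8–13 s: v starts -36 cm/s; Δx = -36·5 + ½·-9·5² = -292.5 cm; v ends -81 cm/s.
13–19 s: v starts -81 cm/s; Δx = -81·6 + ½·-3·6² = -540 cm; v ends -99 cm/s.
x(19) = -4 + Σ Δx = -926.5 cm.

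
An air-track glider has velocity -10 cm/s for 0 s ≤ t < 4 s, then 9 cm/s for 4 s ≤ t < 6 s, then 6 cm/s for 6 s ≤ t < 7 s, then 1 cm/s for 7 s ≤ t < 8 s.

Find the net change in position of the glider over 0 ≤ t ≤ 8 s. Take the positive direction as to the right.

Net displacement equals the area under the velocity-time graph (areas below the axis count negative).
0–4 s: -10 × 4 = -40 cm
4–6 s: 9 × 2 = 18 cm
6–7 s: 6 × 1 = 6 cm
7–8 s: 1 × 1 = 1 cm
Net displacement = -15 cm

-15 cm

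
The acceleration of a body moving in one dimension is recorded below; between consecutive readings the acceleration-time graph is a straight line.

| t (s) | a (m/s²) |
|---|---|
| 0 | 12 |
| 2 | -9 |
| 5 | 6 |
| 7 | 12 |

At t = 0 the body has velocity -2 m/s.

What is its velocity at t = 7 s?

Δv equals the area under the a-t graph; then v = v₀ + Δv.
0–2 s: ½(12 + -9)(2) = 3 m/s
2–5 s: ½(-9 + 6)(3) = -4.5 m/s
5–7 s: ½(6 + 12)(2) = 18 m/s
Δv = 16.5 m/s, so v(7) = -2 + (16.5) = 14.5 m/s.

14.5 m/s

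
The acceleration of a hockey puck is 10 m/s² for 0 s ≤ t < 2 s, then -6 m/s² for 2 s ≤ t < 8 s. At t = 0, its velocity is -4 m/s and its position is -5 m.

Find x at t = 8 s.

On each constant-a segment, Δv = aΔt and Δx = v₀Δt + ½aΔt²; chain segment to segment.
0–2 s: v starts -4 m/s; Δx = -4·2 + ½·10·2² = 12 m; v ends 16 m/s.
2–8 s: v starts 16 m/s; Δx = 16·6 + ½·-6·6² = -12 m; v ends -20 m/s.
x(8) = -5 + Σ Δx = -5 m.

-5 m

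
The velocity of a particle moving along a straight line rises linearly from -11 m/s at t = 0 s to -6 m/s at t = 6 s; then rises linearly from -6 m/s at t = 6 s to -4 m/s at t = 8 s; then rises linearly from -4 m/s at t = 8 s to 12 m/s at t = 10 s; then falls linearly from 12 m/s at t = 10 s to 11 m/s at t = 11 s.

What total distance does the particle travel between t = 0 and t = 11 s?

Total distance travelled is ∫|v| dt — sum the magnitudes of each area piece.
0–6 s: |½(-11 + -6)(6)| = 51 m
6–8 s: |½(-6 + -4)(2)| = 10 m
8–10 s: v = 0 at t = 8.5 s; triangle areas 1 + 9 = 10 m
10–11 s: |½(12 + 11)(1)| = 11.5 m
Total distance = 82.5 m

82.5 m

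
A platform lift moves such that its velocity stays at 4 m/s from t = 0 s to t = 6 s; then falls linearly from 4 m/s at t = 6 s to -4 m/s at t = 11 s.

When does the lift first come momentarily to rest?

v changes sign on 6–11 s (from 4 to -4); the graph is linear there, so v = 0 at t = 6 + (-4)·(11 − 6)/(-4 − 4) = 8.5 s.

t = 8.5 s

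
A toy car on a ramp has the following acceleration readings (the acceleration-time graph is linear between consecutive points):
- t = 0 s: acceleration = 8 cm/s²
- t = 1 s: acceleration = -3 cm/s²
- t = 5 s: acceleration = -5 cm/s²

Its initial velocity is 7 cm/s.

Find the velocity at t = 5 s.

Δv equals the area under the a-t graph; then v = v₀ + Δv.
0–1 s: ½(8 + -3)(1) = 2.5 cm/s
1–5 s: ½(-3 + -5)(4) = -16 cm/s
Δv = -13.5 cm/s, so v(5) = 7 + (-13.5) = -6.5 cm/s.

-6.5 cm/s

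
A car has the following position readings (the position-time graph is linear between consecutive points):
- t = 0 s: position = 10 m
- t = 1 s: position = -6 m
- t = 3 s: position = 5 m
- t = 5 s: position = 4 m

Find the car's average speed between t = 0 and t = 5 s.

Average speed = (total path length)/(elapsed time); on a piecewise-linear x-t graph the path length is Σ|Δx|.
0–1 s: |Δx| = |-6 − 10| = 16 m
1–3 s: |Δx| = |5 − -6| = 11 m
3–5 s: |Δx| = |4 − 5| = 1 m
Total path = 28 m; average speed = 28/5 = 5.6 m/s.

5.6 m/s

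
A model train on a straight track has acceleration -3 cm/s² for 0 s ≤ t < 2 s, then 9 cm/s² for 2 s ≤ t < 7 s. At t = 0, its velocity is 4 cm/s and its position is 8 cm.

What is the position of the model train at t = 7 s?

On each constant-a segment, Δv = aΔt and Δx = v₀Δt + ½aΔt²; chain segment to segment.
0–2 s: v starts 4 cm/s; Δx = 4·2 + ½·-3·2² = 2 cm; v ends -2 cm/s.
2–7 s: v starts -2 cm/s; Δx = -2·5 + ½·9·5² = 102.5 cm; v ends 43 cm/s.
x(7) = 8 + Σ Δx = 112.5 cm.

112.5 cm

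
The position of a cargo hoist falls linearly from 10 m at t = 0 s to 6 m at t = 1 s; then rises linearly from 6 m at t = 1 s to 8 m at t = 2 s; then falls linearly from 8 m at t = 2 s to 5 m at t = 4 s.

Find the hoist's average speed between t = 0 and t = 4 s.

2.25 m/s

Average speed = (total path length)/(elapsed time); on a piecewise-linear x-t graph the path length is Σ|Δx|.
0–1 s: |Δx| = |6 − 10| = 4 m
1–2 s: |Δx| = |8 − 6| = 2 m
2–4 s: |Δx| = |5 − 8| = 3 m
Total path = 9 m; average speed = 9/4 = 2.25 m/s.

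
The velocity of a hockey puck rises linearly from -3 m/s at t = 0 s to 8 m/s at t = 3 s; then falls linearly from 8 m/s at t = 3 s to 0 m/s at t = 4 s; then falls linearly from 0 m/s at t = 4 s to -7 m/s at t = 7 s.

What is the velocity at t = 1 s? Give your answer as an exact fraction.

2/3 m/s

On 0–3 s the graph is linear from -3 to 8 m/s: v(1) = -3 + (8 − -3)·(1 − 0)/(3 − 0) = 2/3 m/s.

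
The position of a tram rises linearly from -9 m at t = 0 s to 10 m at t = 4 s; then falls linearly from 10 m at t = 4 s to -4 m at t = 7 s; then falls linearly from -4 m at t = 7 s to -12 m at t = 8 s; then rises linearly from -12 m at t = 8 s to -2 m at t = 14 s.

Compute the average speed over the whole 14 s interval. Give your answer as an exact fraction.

Average speed = (total path length)/(elapsed time); on a piecewise-linear x-t graph the path length is Σ|Δx|.
0–4 s: |Δx| = |10 − -9| = 19 m
4–7 s: |Δx| = |-4 − 10| = 14 m
7–8 s: |Δx| = |-12 − -4| = 8 m
8–14 s: |Δx| = |-2 − -12| = 10 m
Total path = 51 m; average speed = 51/14 = 51/14 m/s.

51/14 m/s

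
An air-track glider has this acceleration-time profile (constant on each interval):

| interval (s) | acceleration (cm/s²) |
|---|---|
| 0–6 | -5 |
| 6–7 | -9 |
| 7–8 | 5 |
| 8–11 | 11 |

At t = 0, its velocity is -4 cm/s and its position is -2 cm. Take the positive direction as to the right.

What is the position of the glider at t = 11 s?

On each constant-a segment, Δv = aΔt and Δx = v₀Δt + ½aΔt²; chain segment to segment.
0–6 s: v starts -4 cm/s; Δx = -4·6 + ½·-5·6² = -114 cm; v ends -34 cm/s.
6–7 s: v starts -34 cm/s; Δx = -34·1 + ½·-9·1² = -38.5 cm; v ends -43 cm/s.
7–8 s: v starts -43 cm/s; Δx = -43·1 + ½·5·1² = -40.5 cm; v ends -38 cm/s.
8–11 s: v starts -38 cm/s; Δx = -38·3 + ½·11·3² = -64.5 cm; v ends -5 cm/s.
x(11) = -2 + Σ Δx = -259.5 cm.

-259.5 cm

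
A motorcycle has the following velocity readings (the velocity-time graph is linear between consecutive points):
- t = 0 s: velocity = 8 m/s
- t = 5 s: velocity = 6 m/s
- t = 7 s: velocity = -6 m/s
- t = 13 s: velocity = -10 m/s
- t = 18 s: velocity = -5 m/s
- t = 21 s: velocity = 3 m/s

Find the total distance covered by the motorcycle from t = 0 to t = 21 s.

Total distance travelled is ∫|v| dt — sum the magnitudes of each area piece.
0–5 s: |½(8 + 6)(5)| = 35 m
5–7 s: v = 0 at t = 6 s; triangle areas 3 + 3 = 6 m
7–13 s: |½(-6 + -10)(6)| = 48 m
13–18 s: |½(-10 + -5)(5)| = 37.5 m
18–21 s: v = 0 at t = 19.875 s; triangle areas 4.6875 + 1.6875 = 6.375 m
Total distance = 132.875 m

132.875 m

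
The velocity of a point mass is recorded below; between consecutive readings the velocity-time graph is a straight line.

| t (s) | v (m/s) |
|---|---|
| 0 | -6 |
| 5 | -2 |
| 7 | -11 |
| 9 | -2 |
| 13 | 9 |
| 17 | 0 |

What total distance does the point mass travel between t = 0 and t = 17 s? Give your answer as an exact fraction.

874/11 m

Total distance travelled is ∫|v| dt — sum the magnitudes of each area piece.
0–5 s: |½(-6 + -2)(5)| = 20 m
5–7 s: |½(-2 + -11)(2)| = 13 m
7–9 s: |½(-11 + -2)(2)| = 13 m
9–13 s: v = 0 at t = 107/11 s; triangle areas 8/11 + 162/11 = 170/11 m
13–17 s: |½(9 + 0)(4)| = 18 m
Total distance = 874/11 m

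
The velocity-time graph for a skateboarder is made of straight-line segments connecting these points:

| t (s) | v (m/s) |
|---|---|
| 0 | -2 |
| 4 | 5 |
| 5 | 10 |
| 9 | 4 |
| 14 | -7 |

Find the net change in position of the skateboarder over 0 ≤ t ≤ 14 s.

34 m

Net displacement equals the area under the velocity-time graph (areas below the axis count negative).
0–4 s: ½(-2 + 5)(4) = 6 m
4–5 s: ½(5 + 10)(1) = 7.5 m
5–9 s: ½(10 + 4)(4) = 28 m
9–14 s: ½(4 + -7)(5) = -7.5 m
Net displacement = 34 m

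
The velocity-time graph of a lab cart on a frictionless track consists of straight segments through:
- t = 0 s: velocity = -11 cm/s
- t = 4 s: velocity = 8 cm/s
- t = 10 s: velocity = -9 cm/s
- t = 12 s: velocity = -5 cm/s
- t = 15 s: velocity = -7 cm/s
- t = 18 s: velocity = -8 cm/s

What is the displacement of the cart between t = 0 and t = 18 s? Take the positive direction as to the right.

-63.5 cm

Net displacement equals the area under the velocity-time graph (areas below the axis count negative).
0–4 s: ½(-11 + 8)(4) = -6 cm
4–10 s: ½(8 + -9)(6) = -3 cm
10–12 s: ½(-9 + -5)(2) = -14 cm
12–15 s: ½(-5 + -7)(3) = -18 cm
15–18 s: ½(-7 + -8)(3) = -22.5 cm
Net displacement = -63.5 cm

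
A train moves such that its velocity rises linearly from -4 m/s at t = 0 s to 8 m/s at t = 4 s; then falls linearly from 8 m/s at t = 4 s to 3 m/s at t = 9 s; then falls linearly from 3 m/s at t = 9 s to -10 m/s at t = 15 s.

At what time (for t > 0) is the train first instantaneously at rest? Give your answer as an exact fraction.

v changes sign on 0–4 s (from -4 to 8); the graph is linear there, so v = 0 at t = 0 + (4)·(4 − 0)/(8 − -4) = 4/3 s.

t = 4/3 s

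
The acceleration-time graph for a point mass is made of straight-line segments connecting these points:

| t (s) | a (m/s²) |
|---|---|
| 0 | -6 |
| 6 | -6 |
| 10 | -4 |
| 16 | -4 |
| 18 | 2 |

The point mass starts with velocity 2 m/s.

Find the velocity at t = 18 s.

Δv equals the area under the a-t graph; then v = v₀ + Δv.
0–6 s: -6 × 6 = -36 m/s
6–10 s: ½(-6 + -4)(4) = -20 m/s
10–16 s: -4 × 6 = -24 m/s
16–18 s: ½(-4 + 2)(2) = -2 m/s
Δv = -82 m/s, so v(18) = 2 + (-82) = -80 m/s.

-80 m/s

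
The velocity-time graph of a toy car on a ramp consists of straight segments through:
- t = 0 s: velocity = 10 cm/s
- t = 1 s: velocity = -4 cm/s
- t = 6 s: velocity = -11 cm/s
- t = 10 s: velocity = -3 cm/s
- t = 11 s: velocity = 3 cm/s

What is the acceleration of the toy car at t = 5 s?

Acceleration is the slope of the v-t graph on 1–6 s: (-11 − -4)/(6 − 1) = -1.4 cm/s².

-1.4 cm/s²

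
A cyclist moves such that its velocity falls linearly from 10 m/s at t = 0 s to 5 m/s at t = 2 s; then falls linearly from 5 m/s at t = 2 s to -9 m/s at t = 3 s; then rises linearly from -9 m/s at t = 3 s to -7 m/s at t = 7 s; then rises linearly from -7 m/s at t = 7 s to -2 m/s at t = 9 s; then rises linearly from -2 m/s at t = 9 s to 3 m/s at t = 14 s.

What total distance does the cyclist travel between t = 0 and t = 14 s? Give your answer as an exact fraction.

464/7 m

Total distance travelled is ∫|v| dt — sum the magnitudes of each area piece.
0–2 s: |½(10 + 5)(2)| = 15 m
2–3 s: v = 0 at t = 33/14 s; triangle areas 25/28 + 81/28 = 53/14 m
3–7 s: |½(-9 + -7)(4)| = 32 m
7–9 s: |½(-7 + -2)(2)| = 9 m
9–14 s: v = 0 at t = 11 s; triangle areas 2 + 4.5 = 6.5 m
Total distance = 464/7 m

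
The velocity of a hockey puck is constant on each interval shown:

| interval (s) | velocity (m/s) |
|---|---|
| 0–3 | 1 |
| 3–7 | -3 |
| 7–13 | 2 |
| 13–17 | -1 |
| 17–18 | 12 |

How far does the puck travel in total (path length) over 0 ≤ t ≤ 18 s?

43 m

Distance (not displacement) is the total path length: add the absolute areas under v-t.
0–3 s: |1| × 3 = 3 m
3–7 s: |-3| × 4 = 12 m
7–13 s: |2| × 6 = 12 m
13–17 s: |-1| × 4 = 4 m
17–18 s: |12| × 1 = 12 m
Total distance = 43 m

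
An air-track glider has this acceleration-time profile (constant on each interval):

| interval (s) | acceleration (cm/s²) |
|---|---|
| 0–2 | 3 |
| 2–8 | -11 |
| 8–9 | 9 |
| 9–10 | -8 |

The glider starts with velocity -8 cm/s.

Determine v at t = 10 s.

Δv equals the area under the a-t graph; then v = v₀ + Δv.
0–2 s: 3 × 2 = 6 cm/s
2–8 s: -11 × 6 = -66 cm/s
8–9 s: 9 × 1 = 9 cm/s
9–10 s: -8 × 1 = -8 cm/s
Δv = -59 cm/s, so v(10) = -8 + (-59) = -67 cm/s.

-67 cm/s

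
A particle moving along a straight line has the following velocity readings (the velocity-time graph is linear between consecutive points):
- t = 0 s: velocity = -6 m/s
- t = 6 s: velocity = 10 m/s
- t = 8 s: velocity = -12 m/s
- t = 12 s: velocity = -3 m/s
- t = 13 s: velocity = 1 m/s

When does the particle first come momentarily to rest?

t = 2.25 s

v changes sign on 0–6 s (from -6 to 10); the graph is linear there, so v = 0 at t = 0 + (6)·(6 − 0)/(10 − -6) = 2.25 s.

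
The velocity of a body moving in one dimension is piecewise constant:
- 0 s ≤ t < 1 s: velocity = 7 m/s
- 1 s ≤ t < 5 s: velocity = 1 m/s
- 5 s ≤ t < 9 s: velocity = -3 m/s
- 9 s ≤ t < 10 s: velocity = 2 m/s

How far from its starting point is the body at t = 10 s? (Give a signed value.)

Net displacement equals the area under the velocity-time graph (areas below the axis count negative).
0–1 s: 7 × 1 = 7 m
1–5 s: 1 × 4 = 4 m
5–9 s: -3 × 4 = -12 m
9–10 s: 2 × 1 = 2 m
Net displacement = 1 m

1 m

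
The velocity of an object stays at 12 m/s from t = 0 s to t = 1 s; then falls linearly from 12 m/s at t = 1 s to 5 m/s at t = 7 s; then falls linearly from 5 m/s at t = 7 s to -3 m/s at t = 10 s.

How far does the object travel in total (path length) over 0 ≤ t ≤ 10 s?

69.375 m

Distance (not displacement) is the total path length: add the absolute areas under v-t.
0–1 s: |12| × 1 = 12 m
1–7 s: |½(12 + 5)(6)| = 51 m
7–10 s: v = 0 at t = 8.875 s; triangle areas 4.6875 + 1.6875 = 6.375 m
Total distance = 69.375 m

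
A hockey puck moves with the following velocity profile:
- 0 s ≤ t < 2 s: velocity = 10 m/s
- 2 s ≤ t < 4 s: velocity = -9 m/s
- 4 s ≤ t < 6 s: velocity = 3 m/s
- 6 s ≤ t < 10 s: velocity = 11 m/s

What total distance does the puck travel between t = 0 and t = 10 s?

88 m

Distance (not displacement) is the total path length: add the absolute areas under v-t.
0–2 s: |10| × 2 = 20 m
2–4 s: |-9| × 2 = 18 m
4–6 s: |3| × 2 = 6 m
6–10 s: |11| × 4 = 44 m
Total distance = 88 m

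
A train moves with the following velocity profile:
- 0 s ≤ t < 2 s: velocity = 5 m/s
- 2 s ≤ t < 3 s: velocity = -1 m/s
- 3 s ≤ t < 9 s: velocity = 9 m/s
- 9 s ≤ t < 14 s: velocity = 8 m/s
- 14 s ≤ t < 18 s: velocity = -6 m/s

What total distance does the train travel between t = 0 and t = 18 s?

129 m

Distance (not displacement) is the total path length: add the absolute areas under v-t.
0–2 s: |5| × 2 = 10 m
2–3 s: |-1| × 1 = 1 m
3–9 s: |9| × 6 = 54 m
9–14 s: |8| × 5 = 40 m
14–18 s: |-6| × 4 = 24 m
Total distance = 129 m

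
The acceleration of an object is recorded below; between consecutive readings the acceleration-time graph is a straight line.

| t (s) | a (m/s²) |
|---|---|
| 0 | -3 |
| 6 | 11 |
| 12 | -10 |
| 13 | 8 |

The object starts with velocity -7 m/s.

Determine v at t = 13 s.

19 m/s

Δv equals the area under the a-t graph; then v = v₀ + Δv.
0–6 s: ½(-3 + 11)(6) = 24 m/s
6–12 s: ½(11 + -10)(6) = 3 m/s
12–13 s: ½(-10 + 8)(1) = -1 m/s
Δv = 26 m/s, so v(13) = -7 + (26) = 19 m/s.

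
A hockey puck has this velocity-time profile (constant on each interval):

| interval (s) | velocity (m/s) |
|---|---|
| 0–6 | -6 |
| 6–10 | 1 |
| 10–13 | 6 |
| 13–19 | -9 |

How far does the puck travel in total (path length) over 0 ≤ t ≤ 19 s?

112 m

Total distance travelled is ∫|v| dt — sum the magnitudes of each area piece.
0–6 s: |-6| × 6 = 36 m
6–10 s: |1| × 4 = 4 m
10–13 s: |6| × 3 = 18 m
13–19 s: |-9| × 6 = 54 m
Total distance = 112 m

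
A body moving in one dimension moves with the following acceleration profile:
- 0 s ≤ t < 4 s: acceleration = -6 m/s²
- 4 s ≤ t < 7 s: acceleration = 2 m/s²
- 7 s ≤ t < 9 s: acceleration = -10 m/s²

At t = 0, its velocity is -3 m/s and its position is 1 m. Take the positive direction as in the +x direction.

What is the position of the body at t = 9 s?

-193 m

On each constant-a segment, Δv = aΔt and Δx = v₀Δt + ½aΔt²; chain segment to segment.
0–4 s: v starts -3 m/s; Δx = -3·4 + ½·-6·4² = -60 m; v ends -27 m/s.
4–7 s: v starts -27 m/s; Δx = -27·3 + ½·2·3² = -72 m; v ends -21 m/s.
7–9 s: v starts -21 m/s; Δx = -21·2 + ½·-10·2² = -62 m; v ends -41 m/s.
x(9) = 1 + Σ Δx = -193 m.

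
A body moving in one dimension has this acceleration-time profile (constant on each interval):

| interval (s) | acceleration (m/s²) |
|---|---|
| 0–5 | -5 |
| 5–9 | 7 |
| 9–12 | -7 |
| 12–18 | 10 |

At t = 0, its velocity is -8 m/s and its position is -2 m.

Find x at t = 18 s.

-203 m

On each constant-a segment, Δv = aΔt and Δx = v₀Δt + ½aΔt²; chain segment to segment.
0–5 s: v starts -8 m/s; Δx = -8·5 + ½·-5·5² = -102.5 m; v ends -33 m/s.
5–9 s: v starts -33 m/s; Δx = -33·4 + ½·7·4² = -76 m; v ends -5 m/s.
9–12 s: v starts -5 m/s; Δx = -5·3 + ½·-7·3² = -46.5 m; v ends -26 m/s.
12–18 s: v starts -26 m/s; Δx = -26·6 + ½·10·6² = 24 m; v ends 34 m/s.
x(18) = -2 + Σ Δx = -203 m.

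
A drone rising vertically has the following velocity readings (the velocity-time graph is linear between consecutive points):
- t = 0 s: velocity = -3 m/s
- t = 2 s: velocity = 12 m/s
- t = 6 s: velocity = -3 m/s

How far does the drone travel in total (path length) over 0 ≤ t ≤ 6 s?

Total distance travelled is ∫|v| dt — sum the magnitudes of each area piece.
0–2 s: v = 0 at t = 0.4 s; triangle areas 0.6 + 9.6 = 10.2 m
2–6 s: v = 0 at t = 5.2 s; triangle areas 19.2 + 1.2 = 20.4 m
Total distance = 30.6 m

30.6 m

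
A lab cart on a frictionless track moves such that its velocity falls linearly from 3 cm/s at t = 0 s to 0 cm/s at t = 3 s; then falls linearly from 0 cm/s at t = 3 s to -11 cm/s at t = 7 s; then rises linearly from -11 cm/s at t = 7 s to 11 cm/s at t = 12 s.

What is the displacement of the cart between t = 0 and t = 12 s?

Displacement is the signed area under the v-t curve.
0–3 s: ½(3 + 0)(3) = 4.5 cm
3–7 s: ½(0 + -11)(4) = -22 cm
7–12 s: ½(-11 + 11)(5) = 0 cm
Net displacement = -17.5 cm

-17.5 cm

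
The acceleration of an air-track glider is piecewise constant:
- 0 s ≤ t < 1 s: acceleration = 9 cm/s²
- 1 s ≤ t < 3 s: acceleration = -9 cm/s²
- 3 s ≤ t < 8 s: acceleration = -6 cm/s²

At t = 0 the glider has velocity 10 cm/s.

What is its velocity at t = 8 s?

-29 cm/s

Δv equals the area under the a-t graph; then v = v₀ + Δv.
0–1 s: 9 × 1 = 9 cm/s
1–3 s: -9 × 2 = -18 cm/s
3–8 s: -6 × 5 = -30 cm/s
Δv = -39 cm/s, so v(8) = 10 + (-39) = -29 cm/s.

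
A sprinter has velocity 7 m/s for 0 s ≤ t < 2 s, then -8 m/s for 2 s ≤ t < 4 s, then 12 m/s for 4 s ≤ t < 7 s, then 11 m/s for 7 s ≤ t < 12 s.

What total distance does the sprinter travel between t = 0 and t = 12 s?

Distance (not displacement) is the total path length: add the absolute areas under v-t.
0–2 s: |7| × 2 = 14 m
2–4 s: |-8| × 2 = 16 m
4–7 s: |12| × 3 = 36 m
7–12 s: |11| × 5 = 55 m
Total distance = 121 m

121 m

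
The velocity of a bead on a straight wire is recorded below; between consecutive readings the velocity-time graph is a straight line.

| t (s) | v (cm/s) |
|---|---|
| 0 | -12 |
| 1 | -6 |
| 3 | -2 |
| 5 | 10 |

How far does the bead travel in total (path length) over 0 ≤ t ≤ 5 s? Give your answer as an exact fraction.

Total distance travelled is ∫|v| dt — sum the magnitudes of each area piece.
0–1 s: |½(-12 + -6)(1)| = 9 cm
1–3 s: |½(-6 + -2)(2)| = 8 cm
3–5 s: v = 0 at t = 10/3 s; triangle areas 1/3 + 25/3 = 26/3 cm
Total distance = 77/3 cm

77/3 cm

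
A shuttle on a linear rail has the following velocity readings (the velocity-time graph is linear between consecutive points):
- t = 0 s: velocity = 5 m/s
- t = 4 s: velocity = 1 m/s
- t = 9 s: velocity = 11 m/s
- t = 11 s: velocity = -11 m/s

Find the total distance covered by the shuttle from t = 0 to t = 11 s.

53 m

Total distance travelled is ∫|v| dt — sum the magnitudes of each area piece.
0–4 s: |½(5 + 1)(4)| = 12 m
4–9 s: |½(1 + 11)(5)| = 30 m
9–11 s: v = 0 at t = 10 s; triangle areas 5.5 + 5.5 = 11 m
Total distance = 53 m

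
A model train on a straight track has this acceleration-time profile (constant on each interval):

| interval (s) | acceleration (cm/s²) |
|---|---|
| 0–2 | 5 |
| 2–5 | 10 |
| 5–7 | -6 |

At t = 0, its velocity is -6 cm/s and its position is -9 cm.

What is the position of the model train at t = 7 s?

102 cm

On each constant-a segment, Δv = aΔt and Δx = v₀Δt + ½aΔt²; chain segment to segment.
0–2 s: v starts -6 cm/s; Δx = -6·2 + ½·5·2² = -2 cm; v ends 4 cm/s.
2–5 s: v starts 4 cm/s; Δx = 4·3 + ½·10·3² = 57 cm; v ends 34 cm/s.
5–7 s: v starts 34 cm/s; Δx = 34·2 + ½·-6·2² = 56 cm; v ends 22 cm/s.
x(7) = -9 + Σ Δx = 102 cm.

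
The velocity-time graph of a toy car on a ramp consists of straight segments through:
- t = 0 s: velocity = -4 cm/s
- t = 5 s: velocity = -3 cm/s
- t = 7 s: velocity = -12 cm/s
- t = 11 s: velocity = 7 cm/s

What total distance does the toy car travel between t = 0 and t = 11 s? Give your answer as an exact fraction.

Total distance travelled is ∫|v| dt — sum the magnitudes of each area piece.
0–5 s: |½(-4 + -3)(5)| = 17.5 cm
5–7 s: |½(-3 + -12)(2)| = 15 cm
7–11 s: v = 0 at t = 181/19 s; triangle areas 288/19 + 98/19 = 386/19 cm
Total distance = 2007/38 cm

2007/38 cm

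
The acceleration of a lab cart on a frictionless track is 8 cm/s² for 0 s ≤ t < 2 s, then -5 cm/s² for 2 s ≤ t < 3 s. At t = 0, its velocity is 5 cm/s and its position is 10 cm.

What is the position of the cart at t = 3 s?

On each constant-a segment, Δv = aΔt and Δx = v₀Δt + ½aΔt²; chain segment to segment.
0–2 s: v starts 5 cm/s; Δx = 5·2 + ½·8·2² = 26 cm; v ends 21 cm/s.
2–3 s: v starts 21 cm/s; Δx = 21·1 + ½·-5·1² = 18.5 cm; v ends 16 cm/s.
x(3) = 10 + Σ Δx = 54.5 cm.

54.5 cm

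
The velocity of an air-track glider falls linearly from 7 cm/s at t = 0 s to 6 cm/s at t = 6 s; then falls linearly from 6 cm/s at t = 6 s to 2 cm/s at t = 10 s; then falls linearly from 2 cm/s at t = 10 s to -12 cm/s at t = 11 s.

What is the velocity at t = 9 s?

3 cm/s

On 6–10 s the graph is linear from 6 to 2 cm/s: v(9) = 6 + (2 − 6)·(9 − 6)/(10 − 6) = 3 cm/s.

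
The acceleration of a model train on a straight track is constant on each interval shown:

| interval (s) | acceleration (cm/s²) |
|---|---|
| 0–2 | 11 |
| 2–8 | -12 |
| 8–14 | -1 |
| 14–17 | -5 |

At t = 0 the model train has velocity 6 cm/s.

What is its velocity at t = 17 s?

Δv equals the area under the a-t graph; then v = v₀ + Δv.
0–2 s: 11 × 2 = 22 cm/s
2–8 s: -12 × 6 = -72 cm/s
8–14 s: -1 × 6 = -6 cm/s
14–17 s: -5 × 3 = -15 cm/s
Δv = -71 cm/s, so v(17) = 6 + (-71) = -65 cm/s.

-65 cm/s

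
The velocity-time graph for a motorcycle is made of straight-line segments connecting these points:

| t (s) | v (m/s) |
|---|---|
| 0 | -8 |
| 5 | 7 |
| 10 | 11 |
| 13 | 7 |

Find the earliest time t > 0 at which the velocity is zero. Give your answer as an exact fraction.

v changes sign on 0–5 s (from -8 to 7); the graph is linear there, so v = 0 at t = 0 + (8)·(5 − 0)/(7 − -8) = 8/3 s.

t = 8/3 s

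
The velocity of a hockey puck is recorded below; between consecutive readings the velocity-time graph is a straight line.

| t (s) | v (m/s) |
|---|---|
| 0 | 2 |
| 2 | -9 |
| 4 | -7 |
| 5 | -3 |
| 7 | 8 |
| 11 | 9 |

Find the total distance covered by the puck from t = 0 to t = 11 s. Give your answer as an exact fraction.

Total distance travelled is ∫|v| dt — sum the magnitudes of each area piece.
0–2 s: v = 0 at t = 4/11 s; triangle areas 4/11 + 81/11 = 85/11 m
2–4 s: |½(-9 + -7)(2)| = 16 m
4–5 s: |½(-7 + -3)(1)| = 5 m
5–7 s: v = 0 at t = 61/11 s; triangle areas 9/11 + 64/11 = 73/11 m
7–11 s: |½(8 + 9)(4)| = 34 m
Total distance = 763/11 m

763/11 m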